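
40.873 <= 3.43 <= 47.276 False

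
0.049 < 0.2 True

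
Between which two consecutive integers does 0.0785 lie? 0 and 1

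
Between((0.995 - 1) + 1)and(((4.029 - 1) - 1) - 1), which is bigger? (((4.029 - 1) - 1) - 1)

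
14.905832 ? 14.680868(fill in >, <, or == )>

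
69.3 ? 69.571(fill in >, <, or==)<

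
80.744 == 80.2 False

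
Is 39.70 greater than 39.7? No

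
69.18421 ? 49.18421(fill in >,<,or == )>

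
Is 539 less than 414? No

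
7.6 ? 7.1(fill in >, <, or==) >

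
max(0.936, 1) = 1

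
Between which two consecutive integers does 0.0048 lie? 0 and 1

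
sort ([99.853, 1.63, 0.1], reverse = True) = [99.853, 1.63, 0.1]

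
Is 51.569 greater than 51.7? No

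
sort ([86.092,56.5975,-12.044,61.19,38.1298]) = [-12.044,38.1298,56.5975,61.19,86.092]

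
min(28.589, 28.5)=28.5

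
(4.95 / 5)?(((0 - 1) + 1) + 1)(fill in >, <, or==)<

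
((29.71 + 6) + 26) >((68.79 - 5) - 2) False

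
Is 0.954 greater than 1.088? No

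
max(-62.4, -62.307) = -62.307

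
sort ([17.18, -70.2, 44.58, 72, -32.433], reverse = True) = [72, 44.58, 17.18, -32.433, -70.2]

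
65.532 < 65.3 False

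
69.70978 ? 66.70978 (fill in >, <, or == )>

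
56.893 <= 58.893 True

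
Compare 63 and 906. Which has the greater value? 906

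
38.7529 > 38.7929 False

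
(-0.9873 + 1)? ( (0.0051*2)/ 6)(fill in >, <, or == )>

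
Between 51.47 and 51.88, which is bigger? 51.88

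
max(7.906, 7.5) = 7.906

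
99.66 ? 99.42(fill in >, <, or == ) >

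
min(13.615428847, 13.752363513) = 13.615428847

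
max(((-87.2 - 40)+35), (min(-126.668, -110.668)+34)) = -92.2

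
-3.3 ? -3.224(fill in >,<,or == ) <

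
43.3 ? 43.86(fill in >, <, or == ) <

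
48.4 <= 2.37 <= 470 False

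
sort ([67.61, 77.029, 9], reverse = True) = [77.029, 67.61, 9]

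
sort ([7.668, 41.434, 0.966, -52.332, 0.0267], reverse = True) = [41.434, 7.668, 0.966, 0.0267, -52.332]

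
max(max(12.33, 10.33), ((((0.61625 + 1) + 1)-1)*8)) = 12.93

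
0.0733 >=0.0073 True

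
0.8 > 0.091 True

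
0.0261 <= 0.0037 False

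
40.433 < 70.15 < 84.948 True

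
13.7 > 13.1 True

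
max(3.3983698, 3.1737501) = 3.3983698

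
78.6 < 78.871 True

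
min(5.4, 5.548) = 5.4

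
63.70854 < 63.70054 False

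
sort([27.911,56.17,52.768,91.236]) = [27.911,52.768,56.17,91.236]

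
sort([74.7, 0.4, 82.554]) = [0.4, 74.7, 82.554]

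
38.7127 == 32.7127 False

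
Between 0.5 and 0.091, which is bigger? 0.5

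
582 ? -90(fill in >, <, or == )>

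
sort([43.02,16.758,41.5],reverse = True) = [43.02,41.5,16.758]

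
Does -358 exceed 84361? No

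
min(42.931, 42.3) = 42.3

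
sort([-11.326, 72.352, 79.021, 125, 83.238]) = [-11.326, 72.352, 79.021, 83.238, 125]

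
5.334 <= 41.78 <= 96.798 True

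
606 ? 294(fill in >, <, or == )>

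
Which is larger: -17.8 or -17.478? -17.478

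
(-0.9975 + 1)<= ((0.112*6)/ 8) True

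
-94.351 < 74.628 True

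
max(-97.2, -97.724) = -97.2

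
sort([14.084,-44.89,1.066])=[-44.89,1.066,14.084]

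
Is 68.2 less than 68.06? No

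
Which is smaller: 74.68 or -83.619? -83.619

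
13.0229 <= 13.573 True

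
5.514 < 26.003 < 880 True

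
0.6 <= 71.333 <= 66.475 False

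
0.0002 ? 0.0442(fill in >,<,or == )<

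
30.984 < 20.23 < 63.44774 False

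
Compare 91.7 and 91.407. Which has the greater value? 91.7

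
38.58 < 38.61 True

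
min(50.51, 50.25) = 50.25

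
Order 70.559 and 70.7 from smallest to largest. 70.559, 70.7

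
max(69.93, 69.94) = 69.94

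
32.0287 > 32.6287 False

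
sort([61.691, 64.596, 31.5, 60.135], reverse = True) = [64.596, 61.691, 60.135, 31.5]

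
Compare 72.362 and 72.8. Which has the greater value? 72.8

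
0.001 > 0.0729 False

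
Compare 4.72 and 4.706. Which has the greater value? 4.72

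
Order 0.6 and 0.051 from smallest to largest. 0.051, 0.6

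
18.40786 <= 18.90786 True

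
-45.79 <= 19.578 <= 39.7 True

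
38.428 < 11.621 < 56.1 False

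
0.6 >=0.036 True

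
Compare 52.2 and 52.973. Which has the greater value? 52.973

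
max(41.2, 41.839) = 41.839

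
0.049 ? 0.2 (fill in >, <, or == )<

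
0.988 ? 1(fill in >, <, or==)<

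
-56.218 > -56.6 True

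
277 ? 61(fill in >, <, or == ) >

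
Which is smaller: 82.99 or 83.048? 82.99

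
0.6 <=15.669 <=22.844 True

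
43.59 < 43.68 True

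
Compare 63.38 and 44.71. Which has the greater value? 63.38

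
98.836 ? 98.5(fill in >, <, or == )>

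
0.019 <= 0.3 True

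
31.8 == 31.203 False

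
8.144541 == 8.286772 False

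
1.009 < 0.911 False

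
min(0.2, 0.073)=0.073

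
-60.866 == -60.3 False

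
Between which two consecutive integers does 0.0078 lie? 0 and 1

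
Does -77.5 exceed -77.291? No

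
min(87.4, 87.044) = 87.044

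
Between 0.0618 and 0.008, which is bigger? 0.0618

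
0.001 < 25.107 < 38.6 True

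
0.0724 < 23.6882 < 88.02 True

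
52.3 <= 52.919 True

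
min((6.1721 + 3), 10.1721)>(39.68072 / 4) False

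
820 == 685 False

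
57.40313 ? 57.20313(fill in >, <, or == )>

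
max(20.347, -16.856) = 20.347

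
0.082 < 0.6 True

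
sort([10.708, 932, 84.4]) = [10.708, 84.4, 932]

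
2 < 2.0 False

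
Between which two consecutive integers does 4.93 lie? 4 and 5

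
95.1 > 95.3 False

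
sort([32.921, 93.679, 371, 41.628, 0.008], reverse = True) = [371, 93.679, 41.628, 32.921, 0.008]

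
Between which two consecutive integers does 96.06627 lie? 96 and 97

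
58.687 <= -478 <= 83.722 False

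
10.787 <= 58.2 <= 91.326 True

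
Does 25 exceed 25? No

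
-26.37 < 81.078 True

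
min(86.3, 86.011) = 86.011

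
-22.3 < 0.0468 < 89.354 True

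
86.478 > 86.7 False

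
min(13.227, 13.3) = 13.227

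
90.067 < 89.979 False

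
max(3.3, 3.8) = 3.8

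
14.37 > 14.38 False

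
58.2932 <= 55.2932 False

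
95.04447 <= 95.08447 True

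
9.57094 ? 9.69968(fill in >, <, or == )<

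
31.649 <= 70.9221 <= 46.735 False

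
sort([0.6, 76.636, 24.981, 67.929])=[0.6, 24.981, 67.929, 76.636]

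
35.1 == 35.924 False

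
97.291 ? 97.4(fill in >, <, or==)<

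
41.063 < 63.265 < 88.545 True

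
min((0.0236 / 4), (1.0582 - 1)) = 0.0059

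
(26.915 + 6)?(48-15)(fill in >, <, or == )<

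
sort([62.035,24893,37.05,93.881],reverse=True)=[24893,93.881,62.035,37.05]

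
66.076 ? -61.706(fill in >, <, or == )>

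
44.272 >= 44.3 False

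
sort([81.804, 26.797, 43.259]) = [26.797, 43.259, 81.804]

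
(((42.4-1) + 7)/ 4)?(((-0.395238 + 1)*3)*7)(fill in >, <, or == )<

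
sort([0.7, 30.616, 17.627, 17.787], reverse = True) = [30.616, 17.787, 17.627, 0.7]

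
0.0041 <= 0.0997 True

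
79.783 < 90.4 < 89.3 False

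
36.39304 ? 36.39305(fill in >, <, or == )<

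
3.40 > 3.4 False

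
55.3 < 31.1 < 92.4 False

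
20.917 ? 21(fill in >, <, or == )<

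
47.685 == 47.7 False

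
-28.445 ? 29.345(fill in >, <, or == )<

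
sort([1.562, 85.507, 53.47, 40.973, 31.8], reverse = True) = [85.507, 53.47, 40.973, 31.8, 1.562]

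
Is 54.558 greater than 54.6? No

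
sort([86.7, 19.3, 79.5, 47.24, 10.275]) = [10.275, 19.3, 47.24, 79.5, 86.7]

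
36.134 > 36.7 False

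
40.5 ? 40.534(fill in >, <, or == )<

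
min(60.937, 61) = 60.937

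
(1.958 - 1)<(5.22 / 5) True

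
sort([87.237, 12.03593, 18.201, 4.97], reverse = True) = [87.237, 18.201, 12.03593, 4.97]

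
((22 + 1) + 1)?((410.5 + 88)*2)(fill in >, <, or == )<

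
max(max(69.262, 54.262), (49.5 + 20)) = 69.5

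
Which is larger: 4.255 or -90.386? 4.255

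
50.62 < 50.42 False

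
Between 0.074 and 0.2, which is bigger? 0.2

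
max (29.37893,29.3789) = 29.37893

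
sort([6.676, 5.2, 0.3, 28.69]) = [0.3, 5.2, 6.676, 28.69]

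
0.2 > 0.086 True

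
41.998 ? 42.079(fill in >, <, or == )<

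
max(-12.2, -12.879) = -12.2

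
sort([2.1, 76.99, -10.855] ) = [-10.855, 2.1, 76.99]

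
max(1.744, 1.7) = 1.744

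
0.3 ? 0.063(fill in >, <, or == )>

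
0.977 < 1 True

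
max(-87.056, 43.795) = 43.795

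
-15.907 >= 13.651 False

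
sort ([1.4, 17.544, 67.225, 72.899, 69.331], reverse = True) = [72.899, 69.331, 67.225, 17.544, 1.4]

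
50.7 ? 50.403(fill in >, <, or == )>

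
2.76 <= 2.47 False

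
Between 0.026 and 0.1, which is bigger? 0.1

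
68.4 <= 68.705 True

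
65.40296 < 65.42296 True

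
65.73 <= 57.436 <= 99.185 False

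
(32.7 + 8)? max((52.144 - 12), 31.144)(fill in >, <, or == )>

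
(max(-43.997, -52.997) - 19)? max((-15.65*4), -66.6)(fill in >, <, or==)<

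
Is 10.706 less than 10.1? No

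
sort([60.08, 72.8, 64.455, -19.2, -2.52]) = [-19.2, -2.52, 60.08, 64.455, 72.8]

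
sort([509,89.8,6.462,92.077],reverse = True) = [509,92.077,89.8,6.462]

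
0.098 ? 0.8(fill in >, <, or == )<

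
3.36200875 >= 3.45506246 False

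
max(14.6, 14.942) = 14.942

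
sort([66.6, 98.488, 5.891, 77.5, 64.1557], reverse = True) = [98.488, 77.5, 66.6, 64.1557, 5.891]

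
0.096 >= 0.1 False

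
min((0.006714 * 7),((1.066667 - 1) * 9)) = 0.046998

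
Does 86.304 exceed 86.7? No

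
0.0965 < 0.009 False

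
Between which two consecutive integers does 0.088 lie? 0 and 1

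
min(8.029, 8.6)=8.029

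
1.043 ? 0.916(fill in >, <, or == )>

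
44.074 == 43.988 False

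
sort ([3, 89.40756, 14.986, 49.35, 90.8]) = [3, 14.986, 49.35, 89.40756, 90.8]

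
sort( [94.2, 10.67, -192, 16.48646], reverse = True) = [94.2, 16.48646, 10.67, -192]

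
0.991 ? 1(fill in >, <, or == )<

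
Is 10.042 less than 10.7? Yes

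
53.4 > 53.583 False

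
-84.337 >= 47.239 False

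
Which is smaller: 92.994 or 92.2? 92.2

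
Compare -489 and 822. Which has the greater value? 822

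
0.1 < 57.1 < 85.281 True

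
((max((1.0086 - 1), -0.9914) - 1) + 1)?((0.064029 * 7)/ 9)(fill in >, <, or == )<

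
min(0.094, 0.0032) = 0.0032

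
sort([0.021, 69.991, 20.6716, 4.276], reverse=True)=[69.991, 20.6716, 4.276, 0.021]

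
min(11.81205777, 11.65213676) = 11.65213676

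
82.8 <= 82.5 False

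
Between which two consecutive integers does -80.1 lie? -81 and -80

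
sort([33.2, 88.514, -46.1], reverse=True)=[88.514, 33.2, -46.1]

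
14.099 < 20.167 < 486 True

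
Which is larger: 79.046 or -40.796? 79.046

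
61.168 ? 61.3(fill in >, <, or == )<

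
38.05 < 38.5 True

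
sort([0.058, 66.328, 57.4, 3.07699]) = [0.058, 3.07699, 57.4, 66.328]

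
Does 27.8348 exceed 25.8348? Yes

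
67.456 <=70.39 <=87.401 True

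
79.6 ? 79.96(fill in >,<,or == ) <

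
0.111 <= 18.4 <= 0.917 False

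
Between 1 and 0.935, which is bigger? 1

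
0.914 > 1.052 False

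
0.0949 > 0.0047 True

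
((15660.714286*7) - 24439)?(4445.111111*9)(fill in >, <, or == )>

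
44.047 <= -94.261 False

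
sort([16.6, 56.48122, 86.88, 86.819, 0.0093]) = [0.0093, 16.6, 56.48122, 86.819, 86.88]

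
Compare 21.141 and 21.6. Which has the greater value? 21.6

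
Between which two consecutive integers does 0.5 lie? 0 and 1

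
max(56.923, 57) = 57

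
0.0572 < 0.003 False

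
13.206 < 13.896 True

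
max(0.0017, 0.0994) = 0.0994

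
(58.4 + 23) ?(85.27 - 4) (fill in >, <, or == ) >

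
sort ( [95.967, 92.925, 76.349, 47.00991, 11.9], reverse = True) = [95.967, 92.925, 76.349, 47.00991, 11.9]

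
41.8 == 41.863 False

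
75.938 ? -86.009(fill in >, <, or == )>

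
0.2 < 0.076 False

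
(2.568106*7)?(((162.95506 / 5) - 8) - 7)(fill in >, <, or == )>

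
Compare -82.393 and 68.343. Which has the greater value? 68.343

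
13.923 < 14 True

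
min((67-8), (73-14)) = 59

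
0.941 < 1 True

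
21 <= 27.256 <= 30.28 True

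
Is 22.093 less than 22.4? Yes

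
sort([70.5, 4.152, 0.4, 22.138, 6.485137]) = [0.4, 4.152, 6.485137, 22.138, 70.5]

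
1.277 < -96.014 False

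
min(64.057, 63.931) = 63.931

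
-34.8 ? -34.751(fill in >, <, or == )<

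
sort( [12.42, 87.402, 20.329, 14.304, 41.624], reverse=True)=[87.402, 41.624, 20.329, 14.304, 12.42]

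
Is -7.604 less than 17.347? Yes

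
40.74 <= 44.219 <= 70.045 True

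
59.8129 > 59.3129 True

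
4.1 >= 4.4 False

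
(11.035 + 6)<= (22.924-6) False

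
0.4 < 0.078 False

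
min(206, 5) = 5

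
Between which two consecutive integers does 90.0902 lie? 90 and 91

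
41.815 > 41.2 True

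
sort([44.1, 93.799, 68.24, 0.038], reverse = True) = [93.799, 68.24, 44.1, 0.038]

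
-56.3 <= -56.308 False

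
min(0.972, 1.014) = 0.972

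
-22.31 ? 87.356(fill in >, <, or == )<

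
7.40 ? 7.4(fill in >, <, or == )==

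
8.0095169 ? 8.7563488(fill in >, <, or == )<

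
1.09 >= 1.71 False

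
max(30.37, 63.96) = 63.96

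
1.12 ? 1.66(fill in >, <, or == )<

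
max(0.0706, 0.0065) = 0.0706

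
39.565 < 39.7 True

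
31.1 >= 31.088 True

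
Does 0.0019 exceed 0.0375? No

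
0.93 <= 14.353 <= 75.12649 True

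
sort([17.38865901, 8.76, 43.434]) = [8.76, 17.38865901, 43.434]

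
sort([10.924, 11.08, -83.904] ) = [-83.904, 10.924, 11.08]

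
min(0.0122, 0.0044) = 0.0044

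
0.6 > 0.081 True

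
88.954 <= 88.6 False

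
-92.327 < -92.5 False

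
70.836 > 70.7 True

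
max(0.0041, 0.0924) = 0.0924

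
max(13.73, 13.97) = 13.97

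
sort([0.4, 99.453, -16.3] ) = [-16.3, 0.4, 99.453]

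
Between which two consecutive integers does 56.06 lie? 56 and 57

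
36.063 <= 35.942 False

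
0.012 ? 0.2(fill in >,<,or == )<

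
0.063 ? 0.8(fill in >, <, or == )<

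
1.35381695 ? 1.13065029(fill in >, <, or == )>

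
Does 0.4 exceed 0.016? Yes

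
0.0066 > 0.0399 False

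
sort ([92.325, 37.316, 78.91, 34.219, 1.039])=[1.039, 34.219, 37.316, 78.91, 92.325]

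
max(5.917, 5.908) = 5.917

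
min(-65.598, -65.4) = -65.598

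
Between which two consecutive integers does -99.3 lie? -100 and -99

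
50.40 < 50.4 False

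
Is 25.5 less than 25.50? No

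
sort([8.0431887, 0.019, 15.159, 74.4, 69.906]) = [0.019, 8.0431887, 15.159, 69.906, 74.4]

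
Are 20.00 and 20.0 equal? Yes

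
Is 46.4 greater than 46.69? No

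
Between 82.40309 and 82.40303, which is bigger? 82.40309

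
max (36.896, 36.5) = 36.896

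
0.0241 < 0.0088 False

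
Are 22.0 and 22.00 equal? Yes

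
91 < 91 False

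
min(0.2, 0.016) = 0.016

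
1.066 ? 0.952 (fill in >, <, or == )>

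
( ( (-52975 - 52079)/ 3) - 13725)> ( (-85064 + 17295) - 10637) True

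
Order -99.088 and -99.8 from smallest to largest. -99.8, -99.088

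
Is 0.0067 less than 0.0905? Yes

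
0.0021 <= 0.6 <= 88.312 True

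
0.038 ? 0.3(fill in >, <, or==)<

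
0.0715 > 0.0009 True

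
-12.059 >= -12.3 True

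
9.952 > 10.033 False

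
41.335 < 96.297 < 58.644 False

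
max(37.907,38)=38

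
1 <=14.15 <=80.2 True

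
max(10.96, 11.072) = 11.072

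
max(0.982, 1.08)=1.08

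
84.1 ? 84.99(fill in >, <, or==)<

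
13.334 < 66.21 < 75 True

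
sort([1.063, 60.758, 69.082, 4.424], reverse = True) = [69.082, 60.758, 4.424, 1.063]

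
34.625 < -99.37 False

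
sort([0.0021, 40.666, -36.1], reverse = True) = [40.666, 0.0021, -36.1]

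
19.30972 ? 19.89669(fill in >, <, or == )<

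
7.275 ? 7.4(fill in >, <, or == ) <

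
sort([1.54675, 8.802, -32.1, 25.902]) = [-32.1, 1.54675, 8.802, 25.902]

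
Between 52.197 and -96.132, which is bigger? 52.197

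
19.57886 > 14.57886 True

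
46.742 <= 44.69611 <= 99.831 False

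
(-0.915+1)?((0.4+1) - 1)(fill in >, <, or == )<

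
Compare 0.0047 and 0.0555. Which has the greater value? 0.0555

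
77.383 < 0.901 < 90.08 False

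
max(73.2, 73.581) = 73.581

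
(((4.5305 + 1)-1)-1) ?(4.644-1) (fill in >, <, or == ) <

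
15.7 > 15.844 False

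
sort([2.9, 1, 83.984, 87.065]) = [1, 2.9, 83.984, 87.065]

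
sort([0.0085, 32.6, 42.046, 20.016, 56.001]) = [0.0085, 20.016, 32.6, 42.046, 56.001]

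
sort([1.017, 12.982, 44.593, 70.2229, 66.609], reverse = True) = [70.2229, 66.609, 44.593, 12.982, 1.017]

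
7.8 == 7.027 False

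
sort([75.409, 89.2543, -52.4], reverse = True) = [89.2543, 75.409, -52.4]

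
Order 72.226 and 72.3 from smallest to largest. 72.226, 72.3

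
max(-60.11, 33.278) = 33.278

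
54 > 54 False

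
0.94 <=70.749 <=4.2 False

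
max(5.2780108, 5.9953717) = 5.9953717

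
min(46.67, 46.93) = 46.67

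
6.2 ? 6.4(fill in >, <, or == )<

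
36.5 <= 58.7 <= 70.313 True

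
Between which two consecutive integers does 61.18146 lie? 61 and 62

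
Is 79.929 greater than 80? No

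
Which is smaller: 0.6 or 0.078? 0.078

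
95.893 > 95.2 True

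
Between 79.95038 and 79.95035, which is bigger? 79.95038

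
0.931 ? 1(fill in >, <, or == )<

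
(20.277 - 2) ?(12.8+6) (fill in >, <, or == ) <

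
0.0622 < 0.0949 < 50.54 True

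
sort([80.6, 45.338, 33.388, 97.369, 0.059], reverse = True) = [97.369, 80.6, 45.338, 33.388, 0.059]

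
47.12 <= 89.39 True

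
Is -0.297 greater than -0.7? Yes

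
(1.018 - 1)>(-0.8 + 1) False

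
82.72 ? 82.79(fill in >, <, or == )<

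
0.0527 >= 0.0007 True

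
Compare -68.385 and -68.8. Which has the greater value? -68.385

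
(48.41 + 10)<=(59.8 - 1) True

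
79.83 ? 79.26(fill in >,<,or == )>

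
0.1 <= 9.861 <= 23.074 True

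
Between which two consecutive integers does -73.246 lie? -74 and -73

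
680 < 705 True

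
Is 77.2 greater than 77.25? No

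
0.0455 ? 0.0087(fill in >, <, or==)>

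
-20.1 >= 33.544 False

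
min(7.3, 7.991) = 7.3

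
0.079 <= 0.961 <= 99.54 True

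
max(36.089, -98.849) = 36.089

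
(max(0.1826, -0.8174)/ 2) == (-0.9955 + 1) False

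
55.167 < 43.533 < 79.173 False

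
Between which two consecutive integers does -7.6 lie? -8 and -7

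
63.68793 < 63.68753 False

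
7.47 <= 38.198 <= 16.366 False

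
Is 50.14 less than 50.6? Yes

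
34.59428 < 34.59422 False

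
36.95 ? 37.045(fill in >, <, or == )<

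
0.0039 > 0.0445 False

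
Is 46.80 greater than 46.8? No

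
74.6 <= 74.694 True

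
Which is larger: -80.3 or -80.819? -80.3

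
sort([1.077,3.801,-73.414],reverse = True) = [3.801,1.077,-73.414]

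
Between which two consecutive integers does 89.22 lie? 89 and 90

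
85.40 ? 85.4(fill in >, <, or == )==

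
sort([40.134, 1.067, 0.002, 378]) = [0.002, 1.067, 40.134, 378]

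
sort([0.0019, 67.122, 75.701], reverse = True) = [75.701, 67.122, 0.0019]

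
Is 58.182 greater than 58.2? No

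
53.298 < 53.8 True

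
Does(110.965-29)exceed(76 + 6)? No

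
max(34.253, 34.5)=34.5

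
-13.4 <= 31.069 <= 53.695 True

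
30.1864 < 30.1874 True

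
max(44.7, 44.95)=44.95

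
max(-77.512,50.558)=50.558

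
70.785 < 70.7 False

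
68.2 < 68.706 True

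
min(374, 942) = 374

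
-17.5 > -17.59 True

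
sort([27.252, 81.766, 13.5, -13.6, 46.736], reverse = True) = [81.766, 46.736, 27.252, 13.5, -13.6]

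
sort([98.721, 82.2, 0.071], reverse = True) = [98.721, 82.2, 0.071]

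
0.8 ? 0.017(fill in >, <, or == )>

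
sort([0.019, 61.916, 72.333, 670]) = [0.019, 61.916, 72.333, 670]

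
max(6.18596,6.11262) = 6.18596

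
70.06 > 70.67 False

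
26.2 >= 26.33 False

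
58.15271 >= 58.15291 False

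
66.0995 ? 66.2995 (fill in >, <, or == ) <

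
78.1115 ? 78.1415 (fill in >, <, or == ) <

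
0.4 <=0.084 False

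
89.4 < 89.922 True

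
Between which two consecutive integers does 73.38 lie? 73 and 74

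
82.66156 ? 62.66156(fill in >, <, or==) >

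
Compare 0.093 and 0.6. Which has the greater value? 0.6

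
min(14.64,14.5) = 14.5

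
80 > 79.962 True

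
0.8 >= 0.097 True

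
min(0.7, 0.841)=0.7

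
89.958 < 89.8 False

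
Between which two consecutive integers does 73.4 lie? 73 and 74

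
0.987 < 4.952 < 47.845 True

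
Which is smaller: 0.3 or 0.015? 0.015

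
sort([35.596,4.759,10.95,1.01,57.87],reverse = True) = [57.87,35.596,10.95,4.759,1.01]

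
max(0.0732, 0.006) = 0.0732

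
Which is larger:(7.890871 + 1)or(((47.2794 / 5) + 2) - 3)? (7.890871 + 1)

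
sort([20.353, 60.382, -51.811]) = [-51.811, 20.353, 60.382]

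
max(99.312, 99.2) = 99.312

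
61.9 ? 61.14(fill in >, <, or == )>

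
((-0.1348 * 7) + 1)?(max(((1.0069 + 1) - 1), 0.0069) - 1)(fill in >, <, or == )>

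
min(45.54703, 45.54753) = 45.54703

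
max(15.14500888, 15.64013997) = 15.64013997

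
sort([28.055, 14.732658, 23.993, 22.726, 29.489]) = [14.732658, 22.726, 23.993, 28.055, 29.489]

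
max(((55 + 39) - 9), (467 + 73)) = 540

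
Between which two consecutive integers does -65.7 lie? -66 and -65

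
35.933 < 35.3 False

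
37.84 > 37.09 True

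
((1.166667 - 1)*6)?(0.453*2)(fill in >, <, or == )>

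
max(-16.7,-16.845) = -16.7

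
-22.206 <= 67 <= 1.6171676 False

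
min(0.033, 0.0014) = 0.0014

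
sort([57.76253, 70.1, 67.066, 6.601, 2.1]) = [2.1, 6.601, 57.76253, 67.066, 70.1]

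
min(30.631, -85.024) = -85.024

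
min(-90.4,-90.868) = -90.868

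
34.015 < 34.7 True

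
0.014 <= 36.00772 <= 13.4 False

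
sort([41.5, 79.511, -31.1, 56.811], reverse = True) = [79.511, 56.811, 41.5, -31.1]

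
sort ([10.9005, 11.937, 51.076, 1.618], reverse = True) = [51.076, 11.937, 10.9005, 1.618]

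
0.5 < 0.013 False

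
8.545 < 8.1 False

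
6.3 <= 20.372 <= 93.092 True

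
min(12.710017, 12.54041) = 12.54041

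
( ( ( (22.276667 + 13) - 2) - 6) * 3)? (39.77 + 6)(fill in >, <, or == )>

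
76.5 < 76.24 False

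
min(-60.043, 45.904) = -60.043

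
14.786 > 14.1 True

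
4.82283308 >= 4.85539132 False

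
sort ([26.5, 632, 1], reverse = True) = [632, 26.5, 1]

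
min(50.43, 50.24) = 50.24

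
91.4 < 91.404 True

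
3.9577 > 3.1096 True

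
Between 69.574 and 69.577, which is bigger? 69.577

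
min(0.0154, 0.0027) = 0.0027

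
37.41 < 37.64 True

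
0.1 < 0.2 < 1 True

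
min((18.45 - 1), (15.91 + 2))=17.45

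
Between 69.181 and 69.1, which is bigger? 69.181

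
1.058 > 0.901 True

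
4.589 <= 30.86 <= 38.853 True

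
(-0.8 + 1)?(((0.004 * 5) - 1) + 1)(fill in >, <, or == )>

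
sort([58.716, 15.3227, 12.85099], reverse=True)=[58.716, 15.3227, 12.85099]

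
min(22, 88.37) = 22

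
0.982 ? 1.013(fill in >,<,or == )<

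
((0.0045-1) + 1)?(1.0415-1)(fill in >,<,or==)<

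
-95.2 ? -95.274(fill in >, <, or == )>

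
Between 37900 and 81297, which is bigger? 81297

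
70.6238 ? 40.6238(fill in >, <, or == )>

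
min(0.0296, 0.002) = 0.002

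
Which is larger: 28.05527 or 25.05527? 28.05527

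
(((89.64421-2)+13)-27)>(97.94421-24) False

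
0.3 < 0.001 False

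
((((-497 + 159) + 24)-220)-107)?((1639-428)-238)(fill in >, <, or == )<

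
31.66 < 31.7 True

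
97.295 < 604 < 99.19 False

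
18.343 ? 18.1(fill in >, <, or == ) >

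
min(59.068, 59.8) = 59.068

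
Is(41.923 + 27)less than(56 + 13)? Yes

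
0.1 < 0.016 False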